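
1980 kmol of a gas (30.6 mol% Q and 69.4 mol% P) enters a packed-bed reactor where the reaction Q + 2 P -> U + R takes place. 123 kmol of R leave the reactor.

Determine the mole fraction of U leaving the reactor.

For R: n = n₀ + 1ξ → 123 = 0 + 1ξ, giving ξ = 123 kmol.
Outlet amounts (n = n₀ + ν ξ):
  Q: 605.9 − 1(123) = 482.9
  P: 1374 − 2(123) = 1128
  U: 0 + 1(123) = 123
  R: 0 + 1(123) = 123
Total out = 1857 kmol; y_U = 123 / 1857 = 0.06624.

0.0662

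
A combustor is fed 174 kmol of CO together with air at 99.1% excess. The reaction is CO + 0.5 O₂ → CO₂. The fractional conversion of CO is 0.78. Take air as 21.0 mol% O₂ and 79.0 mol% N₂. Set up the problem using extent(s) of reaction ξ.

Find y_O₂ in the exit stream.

0.113

Stoichiometric O₂ = 0.5 × 174 = 87 kmol; O₂ fed = 87 × 1.991 = 173.2 kmol.
N₂ fed = 173.2 × 79/21 = 651.6 kmol.
Fuel reacted = 0.78 × 174 → ξ = 135.7 kmol.
Outlet (n = n₀ + ν ξ):
  CO: 174 − 1(135.7) = 38.28
  O₂: 173.2 − 0.5(135.7) = 105.4
  N₂: 651.6 (inert)
  CO₂: 0 + 1(135.7) = 135.7
Total out = 931 kmol; y_O₂ = 105.4 / 931 = 0.1132.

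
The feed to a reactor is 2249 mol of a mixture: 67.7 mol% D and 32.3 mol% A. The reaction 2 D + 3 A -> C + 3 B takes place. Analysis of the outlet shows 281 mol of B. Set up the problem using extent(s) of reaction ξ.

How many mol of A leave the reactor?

For B: n = n₀ + 3ξ → 281 = 0 + 3ξ, giving ξ = 93.67 mol.
Outlet amounts (n = n₀ + ν ξ):
  D: 1523 − 2(93.67) = 1335
  A: 726.4 − 3(93.67) = 445.4
  C: 0 + 1(93.67) = 93.67
  B: 0 + 3(93.67) = 281

445 mol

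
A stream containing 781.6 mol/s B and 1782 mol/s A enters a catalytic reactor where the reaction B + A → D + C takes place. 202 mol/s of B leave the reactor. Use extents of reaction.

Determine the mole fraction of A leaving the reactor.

0.469

For B: n = n₀ − 1ξ → 202 = 781.6 − 1ξ, giving ξ = 579.6 mol/s.
Outlet amounts (n = n₀ + ν ξ):
  B: 781.6 − 1(579.6) = 202
  A: 1782 − 1(579.6) = 1202
  D: 0 + 1(579.6) = 579.6
  C: 0 + 1(579.6) = 579.6
Total out = 2564 mol/s; y_A = 1202 / 2564 = 0.469.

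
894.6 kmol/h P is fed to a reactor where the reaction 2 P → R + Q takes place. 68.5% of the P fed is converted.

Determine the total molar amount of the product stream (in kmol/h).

895 kmol/h

P reacted = 0.685 × 894.6 = 612.8 kmol/h; ν_P = −2, so ξ = 612.8/2 = 306.4 kmol/h.
Outlet amounts (n = n₀ + ν ξ):
  P: 894.6 − 2(306.4) = 281.8
  R: 0 + 1(306.4) = 306.4
  Q: 0 + 1(306.4) = 306.4
Total out = 281.8 + 306.4 + 306.4 = 894.6 kmol/h.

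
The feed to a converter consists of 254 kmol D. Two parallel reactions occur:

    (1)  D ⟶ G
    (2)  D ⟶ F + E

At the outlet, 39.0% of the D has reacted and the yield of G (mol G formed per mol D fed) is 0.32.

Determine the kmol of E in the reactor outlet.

17.8 kmol

Yield of G: 1ξ₁ / 254 = 0.32 → ξ₁ = 81.28 kmol.
Conversion of D: 1ξ₁ + 1ξ₂ = 0.39 × 254 = 99.06 → ξ₂ = 17.78 kmol.
Outlet amounts (n = n₀ + Σ ν·ξ):
  D: 254 − 1(81.28) − 1(17.78) = 154.9
  G: 0 + 1(81.28) = 81.28
  F: 0 + 1(17.78) = 17.78
  E: 0 + 1(17.78) = 17.78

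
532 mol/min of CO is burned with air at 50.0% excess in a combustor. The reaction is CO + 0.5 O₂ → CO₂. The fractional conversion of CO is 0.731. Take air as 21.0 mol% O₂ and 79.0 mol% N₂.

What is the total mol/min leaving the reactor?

Stoichiometric O₂ = 0.5 × 532 = 266 mol/min; O₂ fed = 266 × 1.500 = 399 mol/min.
N₂ fed = 399 × 79/21 = 1501 mol/min.
Fuel reacted = 0.731 × 532 → ξ = 388.9 mol/min.
Outlet (n = n₀ + ν ξ):
  CO: 532 − 1(388.9) = 143.1
  O₂: 399 − 0.5(388.9) = 204.6
  N₂: 1501 (inert)
  CO₂: 0 + 1(388.9) = 388.9
Total out = 143.1 + 204.6 + 1501 + 388.9 = 2238 mol/min.

2240 mol/min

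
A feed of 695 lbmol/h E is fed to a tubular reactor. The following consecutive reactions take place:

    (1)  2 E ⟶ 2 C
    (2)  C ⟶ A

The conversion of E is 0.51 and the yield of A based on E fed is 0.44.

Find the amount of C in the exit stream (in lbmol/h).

Conversion of E: E consumed = 2ξ₁ = 0.51 × 695 → ξ₁ = 177.2 lbmol/h.
Yield of A: 1ξ₂ / 695 = 0.44 → ξ₂ = 305.8 lbmol/h.
Outlet amounts (n = n₀ + Σ ν·ξ):
  E: 695 − 2(177.2) = 340.6
  C: 0 + 2(177.2) − 1(305.8) = 48.65
  A: 0 + 1(305.8) = 305.8

48.6 lbmol/h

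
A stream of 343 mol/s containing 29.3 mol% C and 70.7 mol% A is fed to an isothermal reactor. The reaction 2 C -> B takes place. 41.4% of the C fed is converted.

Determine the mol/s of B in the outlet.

C reacted = 0.414 × 100.5 = 41.61 mol/s; ν_C = −2, so ξ = 41.61/2 = 20.8 mol/s.
Outlet amounts (n = n₀ + ν ξ):
  C: 100.5 − 2(20.8) = 58.89
  B: 0 + 1(20.8) = 20.8
  A: 242.5 (inert)

20.8 mol/s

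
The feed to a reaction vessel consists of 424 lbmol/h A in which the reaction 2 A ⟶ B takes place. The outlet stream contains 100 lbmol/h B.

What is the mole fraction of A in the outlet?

0.691

For B: n = n₀ + 1ξ → 100 = 0 + 1ξ, giving ξ = 100 lbmol/h.
Outlet amounts (n = n₀ + ν ξ):
  A: 424 − 2(100) = 224
  B: 0 + 1(100) = 100
Total out = 324 lbmol/h; y_A = 224 / 324 = 0.6914.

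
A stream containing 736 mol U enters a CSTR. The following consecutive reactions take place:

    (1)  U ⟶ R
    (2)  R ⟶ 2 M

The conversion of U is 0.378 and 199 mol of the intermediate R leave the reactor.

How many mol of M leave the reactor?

Conversion of U: U consumed = 1ξ₁ = 0.378 × 736 → ξ₁ = 278.2 mol.
R balance: n_R = 0 + 1ξ₁ − 1ξ₂ = 199 → ξ₂ = (1·278.2 − 199)/1 = 79.21 mol.
Outlet amounts (n = n₀ + Σ ν·ξ):
  U: 736 − 1(278.2) = 457.8
  R: 0 + 1(278.2) − 1(79.21) = 199
  M: 0 + 2(79.21) = 158.4

158 mol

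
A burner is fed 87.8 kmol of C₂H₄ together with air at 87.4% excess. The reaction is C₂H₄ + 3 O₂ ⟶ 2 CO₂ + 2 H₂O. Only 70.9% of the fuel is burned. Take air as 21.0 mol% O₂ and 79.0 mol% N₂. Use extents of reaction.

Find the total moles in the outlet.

Stoichiometric O₂ = 3 × 87.8 = 263.4 kmol; O₂ fed = 263.4 × 1.874 = 493.6 kmol.
N₂ fed = 493.6 × 79/21 = 1857 kmol.
Fuel reacted = 0.709 × 87.8 → ξ = 62.25 kmol.
Outlet (n = n₀ + ν ξ):
  C₂H₄: 87.8 − 1(62.25) = 25.55
  O₂: 493.6 − 3(62.25) = 306.9
  N₂: 1857 (inert)
  CO₂: 0 + 2(62.25) = 124.5
  H₂O: 0 + 2(62.25) = 124.5
Total out = 25.55 + 306.9 + 1857 + 124.5 + 124.5 = 2438 kmol.

2440 kmol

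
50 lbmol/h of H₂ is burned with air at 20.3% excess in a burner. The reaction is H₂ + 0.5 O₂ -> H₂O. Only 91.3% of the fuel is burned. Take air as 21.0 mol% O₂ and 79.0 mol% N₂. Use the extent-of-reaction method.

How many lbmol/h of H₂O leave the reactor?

45.6 lbmol/h

Stoichiometric O₂ = 0.5 × 50 = 25 lbmol/h; O₂ fed = 25 × 1.203 = 30.08 lbmol/h.
N₂ fed = 30.08 × 79/21 = 113.1 lbmol/h.
Fuel reacted = 0.913 × 50 → ξ = 45.65 lbmol/h.
Outlet (n = n₀ + ν ξ):
  H₂: 50 − 1(45.65) = 4.35
  O₂: 30.08 − 0.5(45.65) = 7.25
  N₂: 113.1 (inert)
  H₂O: 0 + 1(45.65) = 45.65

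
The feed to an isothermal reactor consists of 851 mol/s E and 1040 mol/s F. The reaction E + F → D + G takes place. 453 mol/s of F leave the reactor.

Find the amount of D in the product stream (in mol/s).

For F: n = n₀ − 1ξ → 453 = 1040 − 1ξ, giving ξ = 587 mol/s.
Outlet amounts (n = n₀ + ν ξ):
  E: 851 − 1(587) = 264
  F: 1040 − 1(587) = 453
  D: 0 + 1(587) = 587
  G: 0 + 1(587) = 587

587 mol/s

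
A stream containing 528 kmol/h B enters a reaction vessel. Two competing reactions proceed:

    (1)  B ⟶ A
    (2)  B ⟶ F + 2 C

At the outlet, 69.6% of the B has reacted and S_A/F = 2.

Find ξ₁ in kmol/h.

Conversion of B: B consumed = 0.696 × 528 = 367.5 kmol/h = 1ξ₁ + 1ξ₂.
Selectivity: 1ξ₁ / (1ξ₂) = 2 → ξ₁ = 2 ξ₂.
Substitute: (1·2 + 1) ξ₂ = 367.5 → ξ₂ = 122.5 kmol/h, ξ₁ = 245 kmol/h.
Outlet amounts (n = n₀ + Σ ν·ξ):
  B: 528 − 1(245) − 1(122.5) = 160.5
  A: 0 + 1(245) = 245
  F: 0 + 1(122.5) = 122.5
  C: 0 + 2(122.5) = 245

ξ₁ = 245 kmol/h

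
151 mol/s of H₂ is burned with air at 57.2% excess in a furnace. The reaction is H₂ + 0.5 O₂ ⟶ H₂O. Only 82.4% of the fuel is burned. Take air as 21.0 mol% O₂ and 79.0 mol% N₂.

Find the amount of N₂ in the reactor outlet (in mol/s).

Stoichiometric O₂ = 0.5 × 151 = 75.5 mol/s; O₂ fed = 75.5 × 1.572 = 118.7 mol/s.
N₂ fed = 118.7 × 79/21 = 446.5 mol/s.
Fuel reacted = 0.824 × 151 → ξ = 124.4 mol/s.
Outlet (n = n₀ + ν ξ):
  H₂: 151 − 1(124.4) = 26.58
  O₂: 118.7 − 0.5(124.4) = 56.47
  N₂: 446.5 (inert)
  H₂O: 0 + 1(124.4) = 124.4

446 mol/s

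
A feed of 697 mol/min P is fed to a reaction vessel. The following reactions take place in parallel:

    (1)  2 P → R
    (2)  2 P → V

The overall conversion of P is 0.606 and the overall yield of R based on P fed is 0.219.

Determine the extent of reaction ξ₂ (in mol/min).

Yield of R: 1ξ₁ / 697 = 0.219 → ξ₁ = 152.6 mol/min.
Conversion of P: 2ξ₁ + 2ξ₂ = 0.606 × 697 = 422.4 → ξ₂ = 58.55 mol/min.
Outlet amounts (n = n₀ + Σ ν·ξ):
  P: 697 − 2(152.6) − 2(58.55) = 274.6
  R: 0 + 1(152.6) = 152.6
  V: 0 + 1(58.55) = 58.55

ξ₂ = 58.5 mol/min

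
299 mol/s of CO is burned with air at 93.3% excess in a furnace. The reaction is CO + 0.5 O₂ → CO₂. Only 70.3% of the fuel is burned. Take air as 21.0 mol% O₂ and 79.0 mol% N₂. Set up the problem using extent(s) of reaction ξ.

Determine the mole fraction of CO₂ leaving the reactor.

0.134

Stoichiometric O₂ = 0.5 × 299 = 149.5 mol/s; O₂ fed = 149.5 × 1.933 = 289 mol/s.
N₂ fed = 289 × 79/21 = 1087 mol/s.
Fuel reacted = 0.703 × 299 → ξ = 210.2 mol/s.
Outlet (n = n₀ + ν ξ):
  CO: 299 − 1(210.2) = 88.8
  O₂: 289 − 0.5(210.2) = 183.9
  N₂: 1087 (inert)
  CO₂: 0 + 1(210.2) = 210.2
Total out = 1570 mol/s; y_CO₂ = 210.2 / 1570 = 0.1339.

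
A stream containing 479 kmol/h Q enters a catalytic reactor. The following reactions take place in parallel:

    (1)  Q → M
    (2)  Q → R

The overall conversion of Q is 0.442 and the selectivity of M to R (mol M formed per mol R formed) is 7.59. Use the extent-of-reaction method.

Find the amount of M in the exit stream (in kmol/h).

187 kmol/h

Conversion of Q: Q consumed = 0.442 × 479 = 211.7 kmol/h = 1ξ₁ + 1ξ₂.
Selectivity: 1ξ₁ / (1ξ₂) = 7.59 → ξ₁ = 7.59 ξ₂.
Substitute: (1·7.59 + 1) ξ₂ = 211.7 → ξ₂ = 24.65 kmol/h, ξ₁ = 187.1 kmol/h.
Outlet amounts (n = n₀ + Σ ν·ξ):
  Q: 479 − 1(187.1) − 1(24.65) = 267.3
  M: 0 + 1(187.1) = 187.1
  R: 0 + 1(24.65) = 24.65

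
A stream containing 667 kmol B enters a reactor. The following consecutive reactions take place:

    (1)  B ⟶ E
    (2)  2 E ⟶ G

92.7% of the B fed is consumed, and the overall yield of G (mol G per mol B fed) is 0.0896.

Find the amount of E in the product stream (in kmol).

499 kmol

Conversion of B: B consumed = 1ξ₁ = 0.927 × 667 → ξ₁ = 618.3 kmol.
Yield of G: 1ξ₂ / 667 = 0.0896 → ξ₂ = 59.76 kmol.
Outlet amounts (n = n₀ + Σ ν·ξ):
  B: 667 − 1(618.3) = 48.69
  E: 0 + 1(618.3) − 2(59.76) = 498.8
  G: 0 + 1(59.76) = 59.76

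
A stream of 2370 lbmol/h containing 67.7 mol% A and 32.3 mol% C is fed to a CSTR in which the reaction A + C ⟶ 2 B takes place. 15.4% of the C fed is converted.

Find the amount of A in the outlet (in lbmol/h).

C reacted = 0.154 × 765.5 = 117.9 lbmol/h; ν_C = −1, so ξ = 117.9/1 = 117.9 lbmol/h.
Outlet amounts (n = n₀ + ν ξ):
  A: 1604 − 1(117.9) = 1487
  C: 765.5 − 1(117.9) = 647.6
  B: 0 + 2(117.9) = 235.8

1490 lbmol/h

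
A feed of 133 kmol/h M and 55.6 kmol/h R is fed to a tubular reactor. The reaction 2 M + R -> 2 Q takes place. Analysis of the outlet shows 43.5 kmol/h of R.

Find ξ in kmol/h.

ξ = 12.1 kmol/h

For R: n = n₀ − 1ξ → 43.5 = 55.6 − 1ξ, giving ξ = 12.1 kmol/h.
Outlet amounts (n = n₀ + ν ξ):
  M: 133 − 2(12.1) = 108.8
  R: 55.6 − 1(12.1) = 43.5
  Q: 0 + 2(12.1) = 24.2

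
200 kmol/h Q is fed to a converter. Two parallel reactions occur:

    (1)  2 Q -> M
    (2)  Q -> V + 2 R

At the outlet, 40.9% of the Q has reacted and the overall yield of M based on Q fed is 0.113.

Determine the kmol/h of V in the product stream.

36.6 kmol/h

Yield of M: 1ξ₁ / 200 = 0.113 → ξ₁ = 22.6 kmol/h.
Conversion of Q: 2ξ₁ + 1ξ₂ = 0.409 × 200 = 81.8 → ξ₂ = 36.6 kmol/h.
Outlet amounts (n = n₀ + Σ ν·ξ):
  Q: 200 − 2(22.6) − 1(36.6) = 118.2
  M: 0 + 1(22.6) = 22.6
  V: 0 + 1(36.6) = 36.6
  R: 0 + 2(36.6) = 73.2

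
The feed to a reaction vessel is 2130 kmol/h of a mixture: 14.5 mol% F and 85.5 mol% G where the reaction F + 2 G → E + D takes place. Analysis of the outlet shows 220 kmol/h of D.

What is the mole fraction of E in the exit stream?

For D: n = n₀ + 1ξ → 220 = 0 + 1ξ, giving ξ = 220 kmol/h.
Outlet amounts (n = n₀ + ν ξ):
  F: 308.9 − 1(220) = 88.85
  G: 1821 − 2(220) = 1381
  E: 0 + 1(220) = 220
  D: 0 + 1(220) = 220
Total out = 1910 kmol/h; y_E = 220 / 1910 = 0.1152.

0.115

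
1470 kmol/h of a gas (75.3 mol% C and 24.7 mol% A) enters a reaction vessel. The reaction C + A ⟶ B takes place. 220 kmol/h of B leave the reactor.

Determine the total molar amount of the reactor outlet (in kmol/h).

For B: n = n₀ + 1ξ → 220 = 0 + 1ξ, giving ξ = 220 kmol/h.
Outlet amounts (n = n₀ + ν ξ):
  C: 1107 − 1(220) = 886.9
  A: 363.1 − 1(220) = 143.1
  B: 0 + 1(220) = 220
Total out = 886.9 + 143.1 + 220 = 1250 kmol/h.

1250 kmol/h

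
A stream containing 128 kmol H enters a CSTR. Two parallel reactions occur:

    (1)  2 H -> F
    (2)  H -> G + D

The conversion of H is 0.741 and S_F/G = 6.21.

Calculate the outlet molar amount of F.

Conversion of H: H consumed = 0.741 × 128 = 94.85 kmol = 2ξ₁ + 1ξ₂.
Selectivity: 1ξ₁ / (1ξ₂) = 6.21 → ξ₁ = 6.21 ξ₂.
Substitute: (2·6.21 + 1) ξ₂ = 94.85 → ξ₂ = 7.068 kmol, ξ₁ = 43.89 kmol.
Outlet amounts (n = n₀ + Σ ν·ξ):
  H: 128 − 2(43.89) − 1(7.068) = 33.15
  F: 0 + 1(43.89) = 43.89
  G: 0 + 1(7.068) = 7.068
  D: 0 + 1(7.068) = 7.068

43.9 kmol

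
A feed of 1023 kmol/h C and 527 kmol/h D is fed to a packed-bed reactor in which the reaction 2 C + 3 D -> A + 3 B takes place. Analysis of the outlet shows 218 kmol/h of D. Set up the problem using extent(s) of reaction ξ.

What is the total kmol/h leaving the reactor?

For D: n = n₀ − 3ξ → 218 = 527 − 3ξ, giving ξ = 103 kmol/h.
Outlet amounts (n = n₀ + ν ξ):
  C: 1023 − 2(103) = 817
  D: 527 − 3(103) = 218
  A: 0 + 1(103) = 103
  B: 0 + 3(103) = 309
Total out = 817 + 218 + 103 + 309 = 1447 kmol/h.

1450 kmol/h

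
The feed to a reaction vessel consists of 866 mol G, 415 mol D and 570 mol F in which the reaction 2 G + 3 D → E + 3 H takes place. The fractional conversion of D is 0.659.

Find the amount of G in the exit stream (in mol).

D reacted = 0.659 × 415 = 273.5 mol; ν_D = −3, so ξ = 273.5/3 = 91.16 mol.
Outlet amounts (n = n₀ + ν ξ):
  G: 866 − 2(91.16) = 683.7
  D: 415 − 3(91.16) = 141.5
  E: 0 + 1(91.16) = 91.16
  H: 0 + 3(91.16) = 273.5
  F: 570 (inert)

684 mol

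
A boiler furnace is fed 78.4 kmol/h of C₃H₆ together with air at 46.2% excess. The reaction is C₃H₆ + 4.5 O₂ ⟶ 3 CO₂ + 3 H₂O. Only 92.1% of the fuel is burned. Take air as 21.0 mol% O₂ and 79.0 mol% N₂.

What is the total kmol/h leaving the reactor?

2570 kmol/h

Stoichiometric O₂ = 4.5 × 78.4 = 352.8 kmol/h; O₂ fed = 352.8 × 1.462 = 515.8 kmol/h.
N₂ fed = 515.8 × 79/21 = 1940 kmol/h.
Fuel reacted = 0.921 × 78.4 → ξ = 72.21 kmol/h.
Outlet (n = n₀ + ν ξ):
  C₃H₆: 78.4 − 1(72.21) = 6.194
  O₂: 515.8 − 4.5(72.21) = 190.9
  N₂: 1940 (inert)
  CO₂: 0 + 3(72.21) = 216.6
  H₂O: 0 + 3(72.21) = 216.6
Total out = 6.194 + 190.9 + 1940 + 216.6 + 216.6 = 2571 kmol/h.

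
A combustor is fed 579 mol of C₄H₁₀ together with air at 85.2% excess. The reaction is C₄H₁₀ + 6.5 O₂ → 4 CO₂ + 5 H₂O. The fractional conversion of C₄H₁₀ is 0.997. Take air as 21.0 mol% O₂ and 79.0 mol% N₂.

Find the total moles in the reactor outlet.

Stoichiometric O₂ = 6.5 × 579 = 3764 mol; O₂ fed = 3764 × 1.852 = 6970 mol.
N₂ fed = 6970 × 79/21 = 26220 mol.
Fuel reacted = 0.997 × 579 → ξ = 577.3 mol.
Outlet (n = n₀ + ν ξ):
  C₄H₁₀: 579 − 1(577.3) = 1.737
  O₂: 6970 − 6.5(577.3) = 3218
  N₂: 26220 (inert)
  CO₂: 0 + 4(577.3) = 2309
  H₂O: 0 + 5(577.3) = 2886
Total out = 1.737 + 3218 + 26220 + 2309 + 2886 = 34640 mol.

34600 mol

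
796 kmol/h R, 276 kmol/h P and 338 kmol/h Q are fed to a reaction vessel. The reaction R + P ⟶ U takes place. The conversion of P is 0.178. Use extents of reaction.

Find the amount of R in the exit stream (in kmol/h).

P reacted = 0.178 × 276 = 49.13 kmol/h; ν_P = −1, so ξ = 49.13/1 = 49.13 kmol/h.
Outlet amounts (n = n₀ + ν ξ):
  R: 796 − 1(49.13) = 746.9
  P: 276 − 1(49.13) = 226.9
  U: 0 + 1(49.13) = 49.13
  Q: 338 (inert)

747 kmol/h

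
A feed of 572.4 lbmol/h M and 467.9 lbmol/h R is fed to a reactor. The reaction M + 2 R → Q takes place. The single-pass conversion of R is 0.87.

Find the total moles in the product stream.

633 lbmol/h

R reacted = 0.87 × 467.9 = 407.1 lbmol/h; ν_R = −2, so ξ = 407.1/2 = 203.5 lbmol/h.
Outlet amounts (n = n₀ + ν ξ):
  M: 572.4 − 1(203.5) = 368.9
  R: 467.9 − 2(203.5) = 60.83
  Q: 0 + 1(203.5) = 203.5
Total out = 368.9 + 60.83 + 203.5 = 633.2 lbmol/h.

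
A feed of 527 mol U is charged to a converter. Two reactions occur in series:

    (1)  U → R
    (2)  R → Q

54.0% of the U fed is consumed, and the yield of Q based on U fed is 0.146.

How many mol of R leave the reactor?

Conversion of U: U consumed = 1ξ₁ = 0.54 × 527 → ξ₁ = 284.6 mol.
Yield of Q: 1ξ₂ / 527 = 0.146 → ξ₂ = 76.94 mol.
Outlet amounts (n = n₀ + Σ ν·ξ):
  U: 527 − 1(284.6) = 242.4
  R: 0 + 1(284.6) − 1(76.94) = 207.6
  Q: 0 + 1(76.94) = 76.94

208 mol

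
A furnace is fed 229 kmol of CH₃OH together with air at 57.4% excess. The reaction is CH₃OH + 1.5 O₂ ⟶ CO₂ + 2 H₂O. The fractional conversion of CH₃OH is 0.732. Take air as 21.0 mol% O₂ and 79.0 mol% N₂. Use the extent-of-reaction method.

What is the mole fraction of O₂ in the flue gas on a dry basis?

0.113

Stoichiometric O₂ = 1.5 × 229 = 343.5 kmol; O₂ fed = 343.5 × 1.574 = 540.7 kmol.
N₂ fed = 540.7 × 79/21 = 2034 kmol.
Fuel reacted = 0.732 × 229 → ξ = 167.6 kmol.
Outlet (n = n₀ + ν ξ):
  CH₃OH: 229 − 1(167.6) = 61.37
  O₂: 540.7 − 1.5(167.6) = 289.2
  N₂: 2034 (inert)
  CO₂: 0 + 1(167.6) = 167.6
  H₂O: 0 + 2(167.6) = 335.3
Dry total = 2552 kmol; y_O₂ (dry) = 289.2 / 2552 = 0.1133.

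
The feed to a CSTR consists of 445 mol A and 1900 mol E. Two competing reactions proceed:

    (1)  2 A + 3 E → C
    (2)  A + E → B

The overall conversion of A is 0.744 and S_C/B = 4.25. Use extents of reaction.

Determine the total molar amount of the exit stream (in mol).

1720 mol

Conversion of A: A consumed = 0.744 × 445 = 331.1 mol = 2ξ₁ + 1ξ₂.
Selectivity: 1ξ₁ / (1ξ₂) = 4.25 → ξ₁ = 4.25 ξ₂.
Substitute: (2·4.25 + 1) ξ₂ = 331.1 → ξ₂ = 34.85 mol, ξ₁ = 148.1 mol.
Outlet amounts (n = n₀ + Σ ν·ξ):
  A: 445 − 2(148.1) − 1(34.85) = 113.9
  E: 1900 − 3(148.1) − 1(34.85) = 1421
  C: 0 + 1(148.1) = 148.1
  B: 0 + 1(34.85) = 34.85
Total out = 113.9 + 1421 + 148.1 + 34.85 = 1718 mol.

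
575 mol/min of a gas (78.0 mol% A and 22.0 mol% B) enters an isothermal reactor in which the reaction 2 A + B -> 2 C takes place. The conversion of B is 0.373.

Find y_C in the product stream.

0.179

B reacted = 0.373 × 126.5 = 47.18 mol/min; ν_B = −1, so ξ = 47.18/1 = 47.18 mol/min.
Outlet amounts (n = n₀ + ν ξ):
  A: 448.5 − 2(47.18) = 354.1
  B: 126.5 − 1(47.18) = 79.32
  C: 0 + 2(47.18) = 94.37
Total out = 527.8 mol/min; y_C = 94.37 / 527.8 = 0.1788.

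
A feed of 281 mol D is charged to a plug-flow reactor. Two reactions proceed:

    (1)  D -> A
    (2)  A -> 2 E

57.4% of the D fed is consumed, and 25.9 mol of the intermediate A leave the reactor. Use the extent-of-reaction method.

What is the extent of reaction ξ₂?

Conversion of D: D consumed = 1ξ₁ = 0.574 × 281 → ξ₁ = 161.3 mol.
A balance: n_A = 0 + 1ξ₁ − 1ξ₂ = 25.9 → ξ₂ = (1·161.3 − 25.9)/1 = 135.4 mol.
Outlet amounts (n = n₀ + Σ ν·ξ):
  D: 281 − 1(161.3) = 119.7
  A: 0 + 1(161.3) − 1(135.4) = 25.9
  E: 0 + 2(135.4) = 270.8

ξ₂ = 135 mol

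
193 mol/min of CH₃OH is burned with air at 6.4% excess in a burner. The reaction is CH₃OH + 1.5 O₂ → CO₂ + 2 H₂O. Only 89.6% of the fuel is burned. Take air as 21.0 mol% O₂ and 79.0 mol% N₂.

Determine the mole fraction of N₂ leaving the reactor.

0.664

Stoichiometric O₂ = 1.5 × 193 = 289.5 mol/min; O₂ fed = 289.5 × 1.064 = 308 mol/min.
N₂ fed = 308 × 79/21 = 1159 mol/min.
Fuel reacted = 0.896 × 193 → ξ = 172.9 mol/min.
Outlet (n = n₀ + ν ξ):
  CH₃OH: 193 − 1(172.9) = 20.07
  O₂: 308 − 1.5(172.9) = 48.64
  N₂: 1159 (inert)
  CO₂: 0 + 1(172.9) = 172.9
  H₂O: 0 + 2(172.9) = 345.9
Total out = 1746 mol/min; y_N₂ = 1159 / 1746 = 0.6636.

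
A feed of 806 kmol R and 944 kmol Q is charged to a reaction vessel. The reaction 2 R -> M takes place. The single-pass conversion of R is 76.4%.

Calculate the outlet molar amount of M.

308 kmol

R reacted = 0.764 × 806 = 615.8 kmol; ν_R = −2, so ξ = 615.8/2 = 307.9 kmol.
Outlet amounts (n = n₀ + ν ξ):
  R: 806 − 2(307.9) = 190.2
  M: 0 + 1(307.9) = 307.9
  Q: 944 (inert)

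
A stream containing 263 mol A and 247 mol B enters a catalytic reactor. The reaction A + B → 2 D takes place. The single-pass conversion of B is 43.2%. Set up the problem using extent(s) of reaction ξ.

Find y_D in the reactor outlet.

0.418

B reacted = 0.432 × 247 = 106.7 mol; ν_B = −1, so ξ = 106.7/1 = 106.7 mol.
Outlet amounts (n = n₀ + ν ξ):
  A: 263 − 1(106.7) = 156.3
  B: 247 − 1(106.7) = 140.3
  D: 0 + 2(106.7) = 213.4
Total out = 510 mol; y_D = 213.4 / 510 = 0.4184.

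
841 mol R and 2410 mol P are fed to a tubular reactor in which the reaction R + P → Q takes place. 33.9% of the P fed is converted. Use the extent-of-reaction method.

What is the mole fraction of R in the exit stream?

P reacted = 0.339 × 2410 = 817 mol; ν_P = −1, so ξ = 817/1 = 817 mol.
Outlet amounts (n = n₀ + ν ξ):
  R: 841 − 1(817) = 24.01
  P: 2410 − 1(817) = 1593
  Q: 0 + 1(817) = 817
Total out = 2434 mol; y_R = 24.01 / 2434 = 0.009864.

0.00986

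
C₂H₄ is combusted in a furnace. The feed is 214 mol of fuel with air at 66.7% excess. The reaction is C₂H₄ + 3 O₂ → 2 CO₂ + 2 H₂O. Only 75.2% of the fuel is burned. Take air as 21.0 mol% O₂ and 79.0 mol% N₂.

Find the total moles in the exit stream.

5310 mol

Stoichiometric O₂ = 3 × 214 = 642 mol; O₂ fed = 642 × 1.667 = 1070 mol.
N₂ fed = 1070 × 79/21 = 4026 mol.
Fuel reacted = 0.752 × 214 → ξ = 160.9 mol.
Outlet (n = n₀ + ν ξ):
  C₂H₄: 214 − 1(160.9) = 53.07
  O₂: 1070 − 3(160.9) = 587.4
  N₂: 4026 (inert)
  CO₂: 0 + 2(160.9) = 321.9
  H₂O: 0 + 2(160.9) = 321.9
Total out = 53.07 + 587.4 + 4026 + 321.9 + 321.9 = 5310 mol.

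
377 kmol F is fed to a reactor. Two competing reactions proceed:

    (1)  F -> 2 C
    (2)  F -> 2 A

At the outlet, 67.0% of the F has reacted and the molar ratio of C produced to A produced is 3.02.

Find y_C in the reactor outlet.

0.603

Conversion of F: F consumed = 0.67 × 377 = 252.6 kmol = 1ξ₁ + 1ξ₂.
Selectivity: 2ξ₁ / (2ξ₂) = 3.02 → ξ₁ = 3.02 ξ₂.
Substitute: (1·3.02 + 1) ξ₂ = 252.6 → ξ₂ = 62.83 kmol, ξ₁ = 189.8 kmol.
Outlet amounts (n = n₀ + Σ ν·ξ):
  F: 377 − 1(189.8) − 1(62.83) = 124.4
  C: 0 + 2(189.8) = 379.5
  A: 0 + 2(62.83) = 125.7
Total out = 629.6 kmol; y_C = 379.5 / 629.6 = 0.6028.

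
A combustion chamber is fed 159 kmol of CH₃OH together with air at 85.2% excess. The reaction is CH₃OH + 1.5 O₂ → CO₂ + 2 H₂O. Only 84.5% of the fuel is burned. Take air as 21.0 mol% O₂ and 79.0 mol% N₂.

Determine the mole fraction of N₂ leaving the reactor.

Stoichiometric O₂ = 1.5 × 159 = 238.5 kmol; O₂ fed = 238.5 × 1.852 = 441.7 kmol.
N₂ fed = 441.7 × 79/21 = 1662 kmol.
Fuel reacted = 0.845 × 159 → ξ = 134.4 kmol.
Outlet (n = n₀ + ν ξ):
  CH₃OH: 159 − 1(134.4) = 24.65
  O₂: 441.7 − 1.5(134.4) = 240.2
  N₂: 1662 (inert)
  CO₂: 0 + 1(134.4) = 134.4
  H₂O: 0 + 2(134.4) = 268.7
Total out = 2330 kmol; y_N₂ = 1662 / 2330 = 0.7133.

0.713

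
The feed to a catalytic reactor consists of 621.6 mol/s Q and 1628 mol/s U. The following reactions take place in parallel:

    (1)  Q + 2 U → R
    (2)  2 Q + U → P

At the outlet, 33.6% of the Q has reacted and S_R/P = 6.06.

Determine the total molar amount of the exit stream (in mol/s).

Conversion of Q: Q consumed = 0.336 × 621.6 = 208.9 mol/s = 1ξ₁ + 2ξ₂.
Selectivity: 1ξ₁ / (1ξ₂) = 6.06 → ξ₁ = 6.06 ξ₂.
Substitute: (1·6.06 + 2) ξ₂ = 208.9 → ξ₂ = 25.91 mol/s, ξ₁ = 157 mol/s.
Outlet amounts (n = n₀ + Σ ν·ξ):
  Q: 621.6 − 1(157) − 2(25.91) = 412.7
  U: 1628 − 2(157) − 1(25.91) = 1288
  R: 0 + 1(157) = 157
  P: 0 + 1(25.91) = 25.91
Total out = 412.7 + 1288 + 157 + 25.91 = 1884 mol/s.

1880 mol/s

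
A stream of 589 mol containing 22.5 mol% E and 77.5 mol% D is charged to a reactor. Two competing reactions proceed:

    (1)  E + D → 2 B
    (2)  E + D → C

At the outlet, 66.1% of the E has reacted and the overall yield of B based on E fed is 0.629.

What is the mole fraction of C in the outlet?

0.0846

Yield of B: 2ξ₁ / 132.5 = 0.629 → ξ₁ = 41.68 mol.
Conversion of E: 1ξ₁ + 1ξ₂ = 0.661 × 132.5 = 87.6 → ξ₂ = 45.92 mol.
Outlet amounts (n = n₀ + Σ ν·ξ):
  E: 132.5 − 1(41.68) − 1(45.92) = 44.93
  D: 456.5 − 1(41.68) − 1(45.92) = 368.9
  B: 0 + 2(41.68) = 83.36
  C: 0 + 1(45.92) = 45.92
Total out = 543.1 mol; y_C = 45.92 / 543.1 = 0.08455.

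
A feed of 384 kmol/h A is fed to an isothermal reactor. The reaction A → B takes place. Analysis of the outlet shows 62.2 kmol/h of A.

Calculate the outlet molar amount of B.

322 kmol/h

For A: n = n₀ − 1ξ → 62.2 = 384 − 1ξ, giving ξ = 321.8 kmol/h.
Outlet amounts (n = n₀ + ν ξ):
  A: 384 − 1(321.8) = 62.2
  B: 0 + 1(321.8) = 321.8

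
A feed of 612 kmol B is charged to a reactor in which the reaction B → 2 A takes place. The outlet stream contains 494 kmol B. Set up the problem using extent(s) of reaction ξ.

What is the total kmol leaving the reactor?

For B: n = n₀ − 1ξ → 494 = 612 − 1ξ, giving ξ = 118 kmol.
Outlet amounts (n = n₀ + ν ξ):
  B: 612 − 1(118) = 494
  A: 0 + 2(118) = 236
Total out = 494 + 236 = 730 kmol.

730 kmol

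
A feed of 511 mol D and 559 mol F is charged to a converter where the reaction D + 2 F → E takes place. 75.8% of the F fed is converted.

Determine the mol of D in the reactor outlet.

299 mol

F reacted = 0.758 × 559 = 423.7 mol; ν_F = −2, so ξ = 423.7/2 = 211.9 mol.
Outlet amounts (n = n₀ + ν ξ):
  D: 511 − 1(211.9) = 299.1
  F: 559 − 2(211.9) = 135.3
  E: 0 + 1(211.9) = 211.9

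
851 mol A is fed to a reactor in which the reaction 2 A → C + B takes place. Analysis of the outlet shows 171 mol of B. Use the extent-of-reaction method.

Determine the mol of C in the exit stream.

171 mol

For B: n = n₀ + 1ξ → 171 = 0 + 1ξ, giving ξ = 171 mol.
Outlet amounts (n = n₀ + ν ξ):
  A: 851 − 2(171) = 509
  C: 0 + 1(171) = 171
  B: 0 + 1(171) = 171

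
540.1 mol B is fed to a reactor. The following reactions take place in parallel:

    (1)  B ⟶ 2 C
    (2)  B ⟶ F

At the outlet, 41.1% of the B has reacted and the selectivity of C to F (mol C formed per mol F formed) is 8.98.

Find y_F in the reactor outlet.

0.056

Conversion of B: B consumed = 0.411 × 540.1 = 222 mol = 1ξ₁ + 1ξ₂.
Selectivity: 2ξ₁ / (1ξ₂) = 8.98 → ξ₁ = 4.49 ξ₂.
Substitute: (1·4.49 + 1) ξ₂ = 222 → ξ₂ = 40.43 mol, ξ₁ = 181.5 mol.
Outlet amounts (n = n₀ + Σ ν·ξ):
  B: 540.1 − 1(181.5) − 1(40.43) = 318.1
  C: 0 + 2(181.5) = 363.1
  F: 0 + 1(40.43) = 40.43
Total out = 721.6 mol; y_F = 40.43 / 721.6 = 0.05603.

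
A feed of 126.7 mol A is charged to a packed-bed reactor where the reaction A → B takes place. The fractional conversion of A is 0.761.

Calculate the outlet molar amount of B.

A reacted = 0.761 × 126.7 = 96.42 mol; ν_A = −1, so ξ = 96.42/1 = 96.42 mol.
Outlet amounts (n = n₀ + ν ξ):
  A: 126.7 − 1(96.42) = 30.28
  B: 0 + 1(96.42) = 96.42

96.4 mol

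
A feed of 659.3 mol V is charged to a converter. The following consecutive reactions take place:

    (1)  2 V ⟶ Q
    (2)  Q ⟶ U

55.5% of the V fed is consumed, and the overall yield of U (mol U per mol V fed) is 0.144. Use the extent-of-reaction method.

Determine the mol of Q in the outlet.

Conversion of V: V consumed = 2ξ₁ = 0.555 × 659.3 → ξ₁ = 183 mol.
Yield of U: 1ξ₂ / 659.3 = 0.144 → ξ₂ = 94.94 mol.
Outlet amounts (n = n₀ + Σ ν·ξ):
  V: 659.3 − 2(183) = 293.4
  Q: 0 + 1(183) − 1(94.94) = 88.02
  U: 0 + 1(94.94) = 94.94

88 mol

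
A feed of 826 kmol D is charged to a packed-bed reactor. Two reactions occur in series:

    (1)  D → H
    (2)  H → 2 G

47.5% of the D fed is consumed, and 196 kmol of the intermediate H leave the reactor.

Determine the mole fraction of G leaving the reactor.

0.384

Conversion of D: D consumed = 1ξ₁ = 0.475 × 826 → ξ₁ = 392.3 kmol.
H balance: n_H = 0 + 1ξ₁ − 1ξ₂ = 196 → ξ₂ = (1·392.3 − 196)/1 = 196.3 kmol.
Outlet amounts (n = n₀ + Σ ν·ξ):
  D: 826 − 1(392.3) = 433.7
  H: 0 + 1(392.3) − 1(196.3) = 196
  G: 0 + 2(196.3) = 392.7
Total out = 1022 kmol; y_G = 392.7 / 1022 = 0.3841.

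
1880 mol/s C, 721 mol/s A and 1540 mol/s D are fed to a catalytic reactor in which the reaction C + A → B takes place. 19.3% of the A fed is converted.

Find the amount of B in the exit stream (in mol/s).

139 mol/s

A reacted = 0.193 × 721 = 139.2 mol/s; ν_A = −1, so ξ = 139.2/1 = 139.2 mol/s.
Outlet amounts (n = n₀ + ν ξ):
  C: 1880 − 1(139.2) = 1741
  A: 721 − 1(139.2) = 581.8
  B: 0 + 1(139.2) = 139.2
  D: 1540 (inert)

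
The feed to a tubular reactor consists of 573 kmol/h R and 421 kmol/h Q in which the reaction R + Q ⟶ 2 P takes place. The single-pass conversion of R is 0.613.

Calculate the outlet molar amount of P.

702 kmol/h

R reacted = 0.613 × 573 = 351.2 kmol/h; ν_R = −1, so ξ = 351.2/1 = 351.2 kmol/h.
Outlet amounts (n = n₀ + ν ξ):
  R: 573 − 1(351.2) = 221.8
  Q: 421 − 1(351.2) = 69.75
  P: 0 + 2(351.2) = 702.5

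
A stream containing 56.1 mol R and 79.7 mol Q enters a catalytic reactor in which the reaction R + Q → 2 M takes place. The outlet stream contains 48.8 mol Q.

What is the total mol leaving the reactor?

136 mol

For Q: n = n₀ − 1ξ → 48.8 = 79.7 − 1ξ, giving ξ = 30.9 mol.
Outlet amounts (n = n₀ + ν ξ):
  R: 56.1 − 1(30.9) = 25.2
  Q: 79.7 − 1(30.9) = 48.8
  M: 0 + 2(30.9) = 61.8
Total out = 25.2 + 48.8 + 61.8 = 135.8 mol.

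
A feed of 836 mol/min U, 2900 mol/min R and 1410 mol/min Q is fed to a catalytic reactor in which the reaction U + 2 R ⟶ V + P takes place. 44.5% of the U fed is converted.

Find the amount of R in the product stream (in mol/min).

U reacted = 0.445 × 836 = 372 mol/min; ν_U = −1, so ξ = 372/1 = 372 mol/min.
Outlet amounts (n = n₀ + ν ξ):
  U: 836 − 1(372) = 464
  R: 2900 − 2(372) = 2156
  V: 0 + 1(372) = 372
  P: 0 + 1(372) = 372
  Q: 1410 (inert)

2160 mol/min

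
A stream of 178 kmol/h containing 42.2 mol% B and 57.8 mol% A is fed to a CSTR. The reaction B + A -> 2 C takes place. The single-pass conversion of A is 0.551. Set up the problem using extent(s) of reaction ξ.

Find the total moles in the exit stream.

A reacted = 0.551 × 102.9 = 56.69 kmol/h; ν_A = −1, so ξ = 56.69/1 = 56.69 kmol/h.
Outlet amounts (n = n₀ + ν ξ):
  B: 75.12 − 1(56.69) = 18.43
  A: 102.9 − 1(56.69) = 46.19
  C: 0 + 2(56.69) = 113.4
Total out = 18.43 + 46.19 + 113.4 = 178 kmol/h.

178 kmol/h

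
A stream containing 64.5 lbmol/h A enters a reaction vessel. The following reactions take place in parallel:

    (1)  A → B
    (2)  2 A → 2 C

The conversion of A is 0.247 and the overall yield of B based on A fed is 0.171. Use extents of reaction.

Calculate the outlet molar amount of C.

Yield of B: 1ξ₁ / 64.5 = 0.171 → ξ₁ = 11.03 lbmol/h.
Conversion of A: 1ξ₁ + 2ξ₂ = 0.247 × 64.5 = 15.93 → ξ₂ = 2.451 lbmol/h.
Outlet amounts (n = n₀ + Σ ν·ξ):
  A: 64.5 − 1(11.03) − 2(2.451) = 48.57
  B: 0 + 1(11.03) = 11.03
  C: 0 + 2(2.451) = 4.902

4.9 lbmol/h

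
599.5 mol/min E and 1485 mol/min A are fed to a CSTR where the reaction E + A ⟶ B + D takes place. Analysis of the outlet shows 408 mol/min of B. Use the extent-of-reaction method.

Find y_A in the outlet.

For B: n = n₀ + 1ξ → 408 = 0 + 1ξ, giving ξ = 408 mol/min.
Outlet amounts (n = n₀ + ν ξ):
  E: 599.5 − 1(408) = 191.5
  A: 1485 − 1(408) = 1077
  B: 0 + 1(408) = 408
  D: 0 + 1(408) = 408
Total out = 2084 mol/min; y_A = 1077 / 2084 = 0.5167.

0.517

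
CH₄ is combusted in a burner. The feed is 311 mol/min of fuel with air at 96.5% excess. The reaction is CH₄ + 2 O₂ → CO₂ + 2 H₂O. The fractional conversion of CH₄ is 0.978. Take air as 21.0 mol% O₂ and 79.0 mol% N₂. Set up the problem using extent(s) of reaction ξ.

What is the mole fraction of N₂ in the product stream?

Stoichiometric O₂ = 2 × 311 = 622 mol/min; O₂ fed = 622 × 1.965 = 1222 mol/min.
N₂ fed = 1222 × 79/21 = 4598 mol/min.
Fuel reacted = 0.978 × 311 → ξ = 304.2 mol/min.
Outlet (n = n₀ + ν ξ):
  CH₄: 311 − 1(304.2) = 6.842
  O₂: 1222 − 2(304.2) = 613.9
  N₂: 4598 (inert)
  CO₂: 0 + 1(304.2) = 304.2
  H₂O: 0 + 2(304.2) = 608.3
Total out = 6131 mol/min; y_N₂ = 4598 / 6131 = 0.7499.

0.75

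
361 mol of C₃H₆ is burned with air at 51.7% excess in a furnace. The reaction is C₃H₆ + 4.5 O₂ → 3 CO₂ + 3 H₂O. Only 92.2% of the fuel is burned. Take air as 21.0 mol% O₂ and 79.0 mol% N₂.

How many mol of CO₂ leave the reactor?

Stoichiometric O₂ = 4.5 × 361 = 1624 mol; O₂ fed = 1624 × 1.517 = 2464 mol.
N₂ fed = 2464 × 79/21 = 9271 mol.
Fuel reacted = 0.922 × 361 → ξ = 332.8 mol.
Outlet (n = n₀ + ν ξ):
  C₃H₆: 361 − 1(332.8) = 28.16
  O₂: 2464 − 4.5(332.8) = 966.6
  N₂: 9271 (inert)
  CO₂: 0 + 3(332.8) = 998.5
  H₂O: 0 + 3(332.8) = 998.5

999 mol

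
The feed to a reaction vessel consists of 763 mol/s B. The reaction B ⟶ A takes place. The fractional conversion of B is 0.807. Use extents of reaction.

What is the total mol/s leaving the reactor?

B reacted = 0.807 × 763 = 615.7 mol/s; ν_B = −1, so ξ = 615.7/1 = 615.7 mol/s.
Outlet amounts (n = n₀ + ν ξ):
  B: 763 − 1(615.7) = 147.3
  A: 0 + 1(615.7) = 615.7
Total out = 147.3 + 615.7 = 763 mol/s.

763 mol/s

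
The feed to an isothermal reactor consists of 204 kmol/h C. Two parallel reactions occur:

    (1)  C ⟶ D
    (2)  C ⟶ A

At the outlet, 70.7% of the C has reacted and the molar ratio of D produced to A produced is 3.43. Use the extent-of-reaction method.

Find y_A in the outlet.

Conversion of C: C consumed = 0.707 × 204 = 144.2 kmol/h = 1ξ₁ + 1ξ₂.
Selectivity: 1ξ₁ / (1ξ₂) = 3.43 → ξ₁ = 3.43 ξ₂.
Substitute: (1·3.43 + 1) ξ₂ = 144.2 → ξ₂ = 32.56 kmol/h, ξ₁ = 111.7 kmol/h.
Outlet amounts (n = n₀ + Σ ν·ξ):
  C: 204 − 1(111.7) − 1(32.56) = 59.77
  D: 0 + 1(111.7) = 111.7
  A: 0 + 1(32.56) = 32.56
Total out = 204 kmol/h; y_A = 32.56 / 204 = 0.1596.

0.16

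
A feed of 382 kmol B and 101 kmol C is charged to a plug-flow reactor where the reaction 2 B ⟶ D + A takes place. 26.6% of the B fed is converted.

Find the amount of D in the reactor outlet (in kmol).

50.8 kmol

B reacted = 0.266 × 382 = 101.6 kmol; ν_B = −2, so ξ = 101.6/2 = 50.81 kmol.
Outlet amounts (n = n₀ + ν ξ):
  B: 382 − 2(50.81) = 280.4
  D: 0 + 1(50.81) = 50.81
  A: 0 + 1(50.81) = 50.81
  C: 101 (inert)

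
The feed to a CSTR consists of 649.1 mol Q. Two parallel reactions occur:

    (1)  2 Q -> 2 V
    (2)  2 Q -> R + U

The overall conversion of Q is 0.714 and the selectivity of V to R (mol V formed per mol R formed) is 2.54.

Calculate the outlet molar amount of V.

259 mol

Conversion of Q: Q consumed = 0.714 × 649.1 = 463.5 mol = 2ξ₁ + 2ξ₂.
Selectivity: 2ξ₁ / (1ξ₂) = 2.54 → ξ₁ = 1.27 ξ₂.
Substitute: (2·1.27 + 2) ξ₂ = 463.5 → ξ₂ = 102.1 mol, ξ₁ = 129.6 mol.
Outlet amounts (n = n₀ + Σ ν·ξ):
  Q: 649.1 − 2(129.6) − 2(102.1) = 185.6
  V: 0 + 2(129.6) = 259.3
  R: 0 + 1(102.1) = 102.1
  U: 0 + 1(102.1) = 102.1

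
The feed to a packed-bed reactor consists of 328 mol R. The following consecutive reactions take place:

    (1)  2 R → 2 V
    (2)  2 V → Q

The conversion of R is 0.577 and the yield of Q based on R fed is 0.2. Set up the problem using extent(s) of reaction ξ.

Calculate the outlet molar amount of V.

58.1 mol

Conversion of R: R consumed = 2ξ₁ = 0.577 × 328 → ξ₁ = 94.63 mol.
Yield of Q: 1ξ₂ / 328 = 0.2 → ξ₂ = 65.6 mol.
Outlet amounts (n = n₀ + Σ ν·ξ):
  R: 328 − 2(94.63) = 138.7
  V: 0 + 2(94.63) − 2(65.6) = 58.06
  Q: 0 + 1(65.6) = 65.6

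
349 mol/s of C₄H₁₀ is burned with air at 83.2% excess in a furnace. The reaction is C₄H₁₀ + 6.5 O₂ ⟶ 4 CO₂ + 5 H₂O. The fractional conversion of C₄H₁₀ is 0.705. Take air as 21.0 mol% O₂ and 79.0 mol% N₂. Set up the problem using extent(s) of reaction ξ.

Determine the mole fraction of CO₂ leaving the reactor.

0.048

Stoichiometric O₂ = 6.5 × 349 = 2268 mol/s; O₂ fed = 2268 × 1.832 = 4156 mol/s.
N₂ fed = 4156 × 79/21 = 15630 mol/s.
Fuel reacted = 0.705 × 349 → ξ = 246 mol/s.
Outlet (n = n₀ + ν ξ):
  C₄H₁₀: 349 − 1(246) = 103
  O₂: 4156 − 6.5(246) = 2557
  N₂: 15630 (inert)
  CO₂: 0 + 4(246) = 984.2
  H₂O: 0 + 5(246) = 1230
Total out = 20510 mol/s; y_CO₂ = 984.2 / 20510 = 0.04799.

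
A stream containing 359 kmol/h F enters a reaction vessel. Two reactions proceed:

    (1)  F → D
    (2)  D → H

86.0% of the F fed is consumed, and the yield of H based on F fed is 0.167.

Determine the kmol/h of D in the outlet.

Conversion of F: F consumed = 1ξ₁ = 0.86 × 359 → ξ₁ = 308.7 kmol/h.
Yield of H: 1ξ₂ / 359 = 0.167 → ξ₂ = 59.95 kmol/h.
Outlet amounts (n = n₀ + Σ ν·ξ):
  F: 359 − 1(308.7) = 50.26
  D: 0 + 1(308.7) − 1(59.95) = 248.8
  H: 0 + 1(59.95) = 59.95

249 kmol/h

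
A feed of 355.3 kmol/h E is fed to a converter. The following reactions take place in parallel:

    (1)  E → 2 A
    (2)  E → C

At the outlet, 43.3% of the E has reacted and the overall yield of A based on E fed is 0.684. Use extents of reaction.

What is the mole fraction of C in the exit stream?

Yield of A: 2ξ₁ / 355.3 = 0.684 → ξ₁ = 121.5 kmol/h.
Conversion of E: 1ξ₁ + 1ξ₂ = 0.433 × 355.3 = 153.8 → ξ₂ = 32.33 kmol/h.
Outlet amounts (n = n₀ + Σ ν·ξ):
  E: 355.3 − 1(121.5) − 1(32.33) = 201.5
  A: 0 + 2(121.5) = 243
  C: 0 + 1(32.33) = 32.33
Total out = 476.8 kmol/h; y_C = 32.33 / 476.8 = 0.06781.

0.0678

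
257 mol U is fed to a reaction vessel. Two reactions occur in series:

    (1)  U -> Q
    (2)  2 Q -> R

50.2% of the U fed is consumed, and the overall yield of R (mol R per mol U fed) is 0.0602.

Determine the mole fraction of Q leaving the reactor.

0.406

Conversion of U: U consumed = 1ξ₁ = 0.502 × 257 → ξ₁ = 129 mol.
Yield of R: 1ξ₂ / 257 = 0.0602 → ξ₂ = 15.47 mol.
Outlet amounts (n = n₀ + Σ ν·ξ):
  U: 257 − 1(129) = 128
  Q: 0 + 1(129) − 2(15.47) = 98.07
  R: 0 + 1(15.47) = 15.47
Total out = 241.5 mol; y_Q = 98.07 / 241.5 = 0.406.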